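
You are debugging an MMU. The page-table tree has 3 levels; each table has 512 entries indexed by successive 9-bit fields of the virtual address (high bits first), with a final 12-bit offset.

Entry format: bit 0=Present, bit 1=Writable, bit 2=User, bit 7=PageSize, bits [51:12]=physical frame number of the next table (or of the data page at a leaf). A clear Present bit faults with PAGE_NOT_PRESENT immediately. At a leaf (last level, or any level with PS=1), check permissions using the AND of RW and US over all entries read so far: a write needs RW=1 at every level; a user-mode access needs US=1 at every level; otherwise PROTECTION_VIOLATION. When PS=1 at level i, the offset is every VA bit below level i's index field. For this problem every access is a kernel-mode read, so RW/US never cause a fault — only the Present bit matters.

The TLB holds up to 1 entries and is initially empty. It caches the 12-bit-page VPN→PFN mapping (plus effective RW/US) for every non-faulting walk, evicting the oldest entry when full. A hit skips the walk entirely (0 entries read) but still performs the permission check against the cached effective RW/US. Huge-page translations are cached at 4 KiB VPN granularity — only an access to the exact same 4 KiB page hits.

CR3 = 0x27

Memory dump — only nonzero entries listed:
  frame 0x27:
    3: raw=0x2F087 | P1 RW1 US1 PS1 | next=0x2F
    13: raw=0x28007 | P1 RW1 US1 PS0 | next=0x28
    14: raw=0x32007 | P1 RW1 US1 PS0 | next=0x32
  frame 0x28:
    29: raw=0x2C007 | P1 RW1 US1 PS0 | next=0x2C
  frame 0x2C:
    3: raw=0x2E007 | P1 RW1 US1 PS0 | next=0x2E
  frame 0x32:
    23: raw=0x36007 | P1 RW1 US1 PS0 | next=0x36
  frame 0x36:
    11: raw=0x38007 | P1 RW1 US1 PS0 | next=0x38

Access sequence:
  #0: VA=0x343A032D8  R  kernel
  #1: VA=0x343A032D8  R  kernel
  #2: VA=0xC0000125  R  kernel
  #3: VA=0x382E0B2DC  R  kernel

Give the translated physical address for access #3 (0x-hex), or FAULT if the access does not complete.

Trace:
#0 VA=0x343A032D8 (r,kernel):
  lvl0: tbl 0x27, slot 13 ⇒ 0x28007 (P1/RW1/US1/PS0)
  lvl1: tbl 0x28, slot 29 ⇒ 0x2C007 (P1/RW1/US1/PS0)
  lvl2: tbl 0x2C, slot 3 ⇒ 0x2E007 (P1/RW1/US1/PS0)
  ⇒ phys 0x2E2D8  [3 reads]
#1 VA=0x343A032D8 (r,kernel):
  TLB hit vpn=0x343A03 → PA=0x2E2D8
#2 VA=0xC0000125 (r,kernel):
  lvl0: tbl 0x27, slot 3 ⇒ 0x2F087 (P1/RW1/US1/PS1)
  ⇒ phys 0x2F125 (huge @L0)  [1 reads]
#3 VA=0x382E0B2DC (r,kernel):
  lvl0: tbl 0x27, slot 14 ⇒ 0x32007 (P1/RW1/US1/PS0)
  lvl1: tbl 0x32, slot 23 ⇒ 0x36007 (P1/RW1/US1/PS0)
  lvl2: tbl 0x36, slot 11 ⇒ 0x38007 (P1/RW1/US1/PS0)
  ⇒ phys 0x382DC  [3 reads]

Access #3 PA: 0x382DC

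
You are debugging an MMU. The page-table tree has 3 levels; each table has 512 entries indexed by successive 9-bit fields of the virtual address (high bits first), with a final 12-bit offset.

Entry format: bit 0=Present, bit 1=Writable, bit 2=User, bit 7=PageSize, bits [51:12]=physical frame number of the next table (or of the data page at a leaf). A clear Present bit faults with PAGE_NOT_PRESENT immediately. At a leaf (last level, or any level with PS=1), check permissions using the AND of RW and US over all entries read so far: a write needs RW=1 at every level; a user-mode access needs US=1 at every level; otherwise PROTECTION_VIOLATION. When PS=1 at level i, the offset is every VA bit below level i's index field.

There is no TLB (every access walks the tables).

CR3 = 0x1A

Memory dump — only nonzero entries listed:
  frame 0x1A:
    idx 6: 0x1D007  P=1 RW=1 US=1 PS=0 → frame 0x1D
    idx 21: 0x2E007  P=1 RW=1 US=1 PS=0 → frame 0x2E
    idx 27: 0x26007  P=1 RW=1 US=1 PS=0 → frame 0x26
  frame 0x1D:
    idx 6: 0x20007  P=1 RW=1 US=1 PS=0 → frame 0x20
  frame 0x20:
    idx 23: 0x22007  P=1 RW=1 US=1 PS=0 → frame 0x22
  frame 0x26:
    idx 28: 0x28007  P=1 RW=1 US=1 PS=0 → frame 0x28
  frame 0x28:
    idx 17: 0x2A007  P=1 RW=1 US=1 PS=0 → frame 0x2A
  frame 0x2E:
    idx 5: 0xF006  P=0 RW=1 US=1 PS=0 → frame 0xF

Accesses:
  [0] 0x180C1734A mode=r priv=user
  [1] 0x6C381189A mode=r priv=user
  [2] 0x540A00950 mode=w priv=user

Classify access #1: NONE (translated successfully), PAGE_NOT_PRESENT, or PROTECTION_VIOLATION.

Per-access translation:
#0 VA=0x180C1734A (r,user):
  lvl0: tbl 0x1A, slot 6 ⇒ 0x1D007 (P1/RW1/US1/PS0)
  lvl1: tbl 0x1D, slot 6 ⇒ 0x20007 (P1/RW1/US1/PS0)
  lvl2: tbl 0x20, slot 23 ⇒ 0x22007 (P1/RW1/US1/PS0)
  ⇒ phys 0x2234A  [3 reads]
#1 VA=0x6C381189A (r,user):
  lvl0: tbl 0x1A, slot 27 ⇒ 0x26007 (P1/RW1/US1/PS0)
  lvl1: tbl 0x26, slot 28 ⇒ 0x28007 (P1/RW1/US1/PS0)
  lvl2: tbl 0x28, slot 17 ⇒ 0x2A007 (P1/RW1/US1/PS0)
  ⇒ phys 0x2A89A  [3 reads]
#2 VA=0x540A00950 (w,user):
  lvl0: tbl 0x1A, slot 21 ⇒ 0x2E007 (P1/RW1/US1/PS0)
  lvl1: tbl 0x2E, slot 5 ⇒ 0xF006 (P0/RW1/US1/PS0)
  → PAGE_NOT_PRESENT  (2 entries read)

Access #1 fault: NONE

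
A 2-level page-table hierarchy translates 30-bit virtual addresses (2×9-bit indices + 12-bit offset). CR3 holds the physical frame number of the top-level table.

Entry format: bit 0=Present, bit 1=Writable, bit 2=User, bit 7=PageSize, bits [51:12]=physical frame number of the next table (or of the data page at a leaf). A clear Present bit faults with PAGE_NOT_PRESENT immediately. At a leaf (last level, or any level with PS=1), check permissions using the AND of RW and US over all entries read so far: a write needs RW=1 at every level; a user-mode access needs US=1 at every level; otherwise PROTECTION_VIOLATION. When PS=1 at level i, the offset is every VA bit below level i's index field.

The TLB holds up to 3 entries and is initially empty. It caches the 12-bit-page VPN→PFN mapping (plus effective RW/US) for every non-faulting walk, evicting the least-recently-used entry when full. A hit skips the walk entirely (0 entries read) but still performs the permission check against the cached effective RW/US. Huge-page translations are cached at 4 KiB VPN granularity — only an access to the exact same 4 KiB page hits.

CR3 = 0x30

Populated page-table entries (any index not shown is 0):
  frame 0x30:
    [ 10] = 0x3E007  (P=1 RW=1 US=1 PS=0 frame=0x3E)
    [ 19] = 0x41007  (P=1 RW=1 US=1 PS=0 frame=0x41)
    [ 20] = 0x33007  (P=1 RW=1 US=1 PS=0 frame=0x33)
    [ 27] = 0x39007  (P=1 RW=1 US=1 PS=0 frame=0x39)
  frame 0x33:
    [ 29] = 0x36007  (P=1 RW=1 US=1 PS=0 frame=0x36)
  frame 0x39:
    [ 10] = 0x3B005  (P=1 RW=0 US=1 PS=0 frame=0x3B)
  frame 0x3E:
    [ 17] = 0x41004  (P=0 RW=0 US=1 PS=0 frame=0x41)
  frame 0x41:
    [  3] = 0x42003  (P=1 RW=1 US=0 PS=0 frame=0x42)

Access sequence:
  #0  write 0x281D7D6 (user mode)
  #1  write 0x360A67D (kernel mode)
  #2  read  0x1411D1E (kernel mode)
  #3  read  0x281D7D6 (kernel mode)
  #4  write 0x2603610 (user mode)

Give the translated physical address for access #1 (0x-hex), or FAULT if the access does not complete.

Walk each access:
#0 VA=0x281D7D6 (w,user):
  lvl0: tbl 0x30, slot 20 ⇒ 0x33007 (P1/RW1/US1/PS0)
  lvl1: tbl 0x33, slot 29 ⇒ 0x36007 (P1/RW1/US1/PS0)
  → PA=0x367D6  (2 entries read)
#1 VA=0x360A67D (w,kernel):
  lvl0: tbl 0x30, slot 27 ⇒ 0x39007 (P1/RW1/US1/PS0)
  lvl1: tbl 0x39, slot 10 ⇒ 0x3B005 (P1/RW0/US1/PS0)
  ⇒ fault: PROTECTION_VIOLATION  — 2 lookups
#2 VA=0x1411D1E (r,kernel):
  lvl0: tbl 0x30, slot 10 ⇒ 0x3E007 (P1/RW1/US1/PS0)
  lvl1: tbl 0x3E, slot 17 ⇒ 0x41004 (P0/RW0/US1/PS0)
  ⇒ fault: PAGE_NOT_PRESENT  — 2 lookups
#3 VA=0x281D7D6 (r,kernel):
  TLB hit vpn=0x281D → PA=0x367D6
#4 VA=0x2603610 (w,user):
  lvl0: tbl 0x30, slot 19 ⇒ 0x41007 (P1/RW1/US1/PS0)
  lvl1: tbl 0x41, slot 3 ⇒ 0x42003 (P1/RW1/US0/PS0)
  ⇒ fault: PROTECTION_VIOLATION  — 2 lookups

Access #1 PA: FAULT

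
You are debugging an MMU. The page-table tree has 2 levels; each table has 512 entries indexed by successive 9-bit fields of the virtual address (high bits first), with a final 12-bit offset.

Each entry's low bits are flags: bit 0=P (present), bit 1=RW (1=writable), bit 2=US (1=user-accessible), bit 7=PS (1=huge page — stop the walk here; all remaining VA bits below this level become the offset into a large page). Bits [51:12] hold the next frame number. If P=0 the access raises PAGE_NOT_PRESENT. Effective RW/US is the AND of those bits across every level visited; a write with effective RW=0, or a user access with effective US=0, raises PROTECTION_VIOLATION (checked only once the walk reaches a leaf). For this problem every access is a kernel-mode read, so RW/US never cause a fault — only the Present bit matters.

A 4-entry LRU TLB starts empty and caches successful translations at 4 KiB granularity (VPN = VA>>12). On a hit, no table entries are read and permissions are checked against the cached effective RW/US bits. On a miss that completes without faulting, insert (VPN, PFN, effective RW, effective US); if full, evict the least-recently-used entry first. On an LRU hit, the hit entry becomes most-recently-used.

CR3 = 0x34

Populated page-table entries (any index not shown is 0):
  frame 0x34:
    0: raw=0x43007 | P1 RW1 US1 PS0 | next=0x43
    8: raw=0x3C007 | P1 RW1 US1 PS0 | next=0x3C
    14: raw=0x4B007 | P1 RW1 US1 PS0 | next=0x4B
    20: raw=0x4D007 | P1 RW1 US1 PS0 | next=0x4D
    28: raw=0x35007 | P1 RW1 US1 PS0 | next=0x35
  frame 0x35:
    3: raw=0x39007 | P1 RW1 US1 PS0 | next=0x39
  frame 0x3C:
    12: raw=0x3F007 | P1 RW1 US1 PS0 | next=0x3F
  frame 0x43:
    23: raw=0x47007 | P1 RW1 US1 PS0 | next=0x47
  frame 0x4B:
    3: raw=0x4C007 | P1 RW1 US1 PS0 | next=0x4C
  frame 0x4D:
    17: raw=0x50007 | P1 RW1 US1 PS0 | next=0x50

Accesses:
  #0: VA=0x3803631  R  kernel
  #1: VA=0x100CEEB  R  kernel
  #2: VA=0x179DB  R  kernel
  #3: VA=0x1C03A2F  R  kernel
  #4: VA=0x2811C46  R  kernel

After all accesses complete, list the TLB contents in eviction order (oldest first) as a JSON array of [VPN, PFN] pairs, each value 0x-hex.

Per-access translation:
#0 VA=0x3803631 (r,kernel):
  L0 @0x34[28] → 0x35007  P=1,RW=1,US=1,PS=0
  L1 @0x35[3] → 0x39007  P=1,RW=1,US=1,PS=0
  ✓ 0x39631  — 2 lookups
#1 VA=0x100CEEB (r,kernel):
  L0 @0x34[8] → 0x3C007  P=1,RW=1,US=1,PS=0
  L1 @0x3C[12] → 0x3F007  P=1,RW=1,US=1,PS=0
  ✓ 0x3FEEB  — 2 lookups
#2 VA=0x179DB (r,kernel):
  L0 @0x34[0] → 0x43007  P=1,RW=1,US=1,PS=0
  L1 @0x43[23] → 0x47007  P=1,RW=1,US=1,PS=0
  ✓ 0x479DB  — 2 lookups
#3 VA=0x1C03A2F (r,kernel):
  L0 @0x34[14] → 0x4B007  P=1,RW=1,US=1,PS=0
  L1 @0x4B[3] → 0x4C007  P=1,RW=1,US=1,PS=0
  ✓ 0x4CA2F  — 2 lookups
#4 VA=0x2811C46 (r,kernel):
  L0 @0x34[20] → 0x4D007  P=1,RW=1,US=1,PS=0
  L1 @0x4D[17] → 0x50007  P=1,RW=1,US=1,PS=0
  ✓ 0x50C46  — 2 lookups

TLB: [["0x100C", "0x3F"], ["0x17", "0x47"], ["0x1C03", "0x4C"], ["0x2811", "0x50"]]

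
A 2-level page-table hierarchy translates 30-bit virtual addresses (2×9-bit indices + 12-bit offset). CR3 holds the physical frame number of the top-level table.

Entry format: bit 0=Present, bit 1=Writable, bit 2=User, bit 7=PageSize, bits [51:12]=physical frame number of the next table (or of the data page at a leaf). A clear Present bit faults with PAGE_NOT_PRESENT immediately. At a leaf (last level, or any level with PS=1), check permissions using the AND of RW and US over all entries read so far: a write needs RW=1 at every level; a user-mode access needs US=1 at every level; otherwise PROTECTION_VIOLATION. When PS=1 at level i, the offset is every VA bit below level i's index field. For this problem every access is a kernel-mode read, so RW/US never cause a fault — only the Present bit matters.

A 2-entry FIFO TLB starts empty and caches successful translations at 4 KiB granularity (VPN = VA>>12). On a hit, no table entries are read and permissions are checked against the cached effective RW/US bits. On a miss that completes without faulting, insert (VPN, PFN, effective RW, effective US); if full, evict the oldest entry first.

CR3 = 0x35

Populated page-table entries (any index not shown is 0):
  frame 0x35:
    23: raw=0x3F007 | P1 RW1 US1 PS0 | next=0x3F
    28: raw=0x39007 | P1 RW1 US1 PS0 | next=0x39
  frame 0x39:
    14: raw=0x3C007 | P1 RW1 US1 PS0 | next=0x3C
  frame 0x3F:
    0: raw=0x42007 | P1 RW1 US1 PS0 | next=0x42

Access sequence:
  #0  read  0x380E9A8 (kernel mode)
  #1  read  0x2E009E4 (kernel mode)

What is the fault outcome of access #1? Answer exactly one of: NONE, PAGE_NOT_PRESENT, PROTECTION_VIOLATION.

Per-access translation:
#0 VA=0x380E9A8 (r,kernel):
  L0 @0x35[28] → 0x39007  P=1,RW=1,US=1,PS=0
  L1 @0x39[14] → 0x3C007  P=1,RW=1,US=1,PS=0
  ⇒ phys 0x3C9A8  [2 reads]
#1 VA=0x2E009E4 (r,kernel):
  L0 @0x35[23] → 0x3F007  P=1,RW=1,US=1,PS=0
  L1 @0x3F[0] → 0x42007  P=1,RW=1,US=1,PS=0
  ⇒ phys 0x429E4  [2 reads]

Access #1 fault: NONE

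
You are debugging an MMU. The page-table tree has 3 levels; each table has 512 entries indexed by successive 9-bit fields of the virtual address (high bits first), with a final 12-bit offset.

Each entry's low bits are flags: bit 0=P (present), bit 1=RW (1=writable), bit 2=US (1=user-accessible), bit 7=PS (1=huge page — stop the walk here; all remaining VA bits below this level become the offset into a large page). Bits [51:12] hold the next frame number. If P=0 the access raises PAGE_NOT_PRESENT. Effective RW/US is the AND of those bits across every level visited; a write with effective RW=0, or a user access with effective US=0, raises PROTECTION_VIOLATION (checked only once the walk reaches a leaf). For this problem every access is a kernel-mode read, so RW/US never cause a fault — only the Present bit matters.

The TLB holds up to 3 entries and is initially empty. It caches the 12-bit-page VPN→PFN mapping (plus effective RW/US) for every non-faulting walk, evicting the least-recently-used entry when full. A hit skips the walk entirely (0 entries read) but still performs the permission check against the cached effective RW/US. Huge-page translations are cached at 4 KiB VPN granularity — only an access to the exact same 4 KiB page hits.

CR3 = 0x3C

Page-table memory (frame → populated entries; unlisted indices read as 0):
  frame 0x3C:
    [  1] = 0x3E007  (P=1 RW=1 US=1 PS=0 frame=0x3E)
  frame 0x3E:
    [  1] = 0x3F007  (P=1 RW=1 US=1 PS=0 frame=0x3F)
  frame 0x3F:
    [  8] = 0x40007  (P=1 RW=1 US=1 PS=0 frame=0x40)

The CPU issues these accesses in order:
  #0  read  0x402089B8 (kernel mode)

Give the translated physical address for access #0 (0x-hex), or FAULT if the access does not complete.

Walk each access:
#0 VA=0x402089B8 (r,kernel):
  lvl0: tbl 0x3C, slot 1 ⇒ 0x3E007 (P1/RW1/US1/PS0)
  lvl1: tbl 0x3E, slot 1 ⇒ 0x3F007 (P1/RW1/US1/PS0)
  lvl2: tbl 0x3F, slot 8 ⇒ 0x40007 (P1/RW1/US1/PS0)
  ✓ 0x409B8  — 3 lookups

Access #0 PA: 0x409B8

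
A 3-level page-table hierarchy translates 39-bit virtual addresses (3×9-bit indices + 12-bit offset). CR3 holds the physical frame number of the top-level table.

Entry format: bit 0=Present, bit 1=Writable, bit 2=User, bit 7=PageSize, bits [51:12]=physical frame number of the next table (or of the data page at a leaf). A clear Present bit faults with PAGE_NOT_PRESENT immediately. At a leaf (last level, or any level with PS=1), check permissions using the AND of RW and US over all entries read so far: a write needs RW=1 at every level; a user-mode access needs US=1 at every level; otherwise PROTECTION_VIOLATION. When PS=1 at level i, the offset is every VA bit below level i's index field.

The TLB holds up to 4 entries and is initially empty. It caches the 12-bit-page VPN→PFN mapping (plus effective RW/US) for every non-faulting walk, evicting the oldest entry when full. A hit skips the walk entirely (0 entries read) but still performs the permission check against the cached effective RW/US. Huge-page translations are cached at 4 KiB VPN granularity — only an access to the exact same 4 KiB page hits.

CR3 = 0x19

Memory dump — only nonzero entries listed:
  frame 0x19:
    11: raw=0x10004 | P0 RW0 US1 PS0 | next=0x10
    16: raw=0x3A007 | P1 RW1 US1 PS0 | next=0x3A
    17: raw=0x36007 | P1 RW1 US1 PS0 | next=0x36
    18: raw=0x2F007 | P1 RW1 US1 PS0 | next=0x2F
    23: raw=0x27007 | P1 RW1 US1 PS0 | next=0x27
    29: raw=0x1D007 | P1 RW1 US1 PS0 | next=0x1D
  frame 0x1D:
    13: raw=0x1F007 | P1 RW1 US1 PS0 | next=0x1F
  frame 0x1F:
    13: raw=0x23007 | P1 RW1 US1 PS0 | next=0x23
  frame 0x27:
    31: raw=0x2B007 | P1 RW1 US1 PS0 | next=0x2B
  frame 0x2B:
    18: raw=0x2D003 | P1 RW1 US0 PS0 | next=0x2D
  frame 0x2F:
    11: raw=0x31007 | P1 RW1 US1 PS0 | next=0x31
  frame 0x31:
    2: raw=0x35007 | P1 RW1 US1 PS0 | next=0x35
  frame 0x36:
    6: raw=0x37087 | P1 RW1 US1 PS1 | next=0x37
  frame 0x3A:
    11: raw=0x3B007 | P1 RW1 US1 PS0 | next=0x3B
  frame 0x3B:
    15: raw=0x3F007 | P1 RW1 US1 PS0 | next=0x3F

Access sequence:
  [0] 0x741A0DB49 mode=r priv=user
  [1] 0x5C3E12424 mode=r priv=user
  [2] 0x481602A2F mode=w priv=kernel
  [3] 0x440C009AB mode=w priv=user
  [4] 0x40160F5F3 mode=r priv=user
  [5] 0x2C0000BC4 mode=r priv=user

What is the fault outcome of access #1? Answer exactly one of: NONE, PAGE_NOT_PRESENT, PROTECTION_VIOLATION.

Per-access translation:
#0 VA=0x741A0DB49 (r,user):
  L0 @0x19[29] → 0x1D007  P=1,RW=1,US=1,PS=0
  L1 @0x1D[13] → 0x1F007  P=1,RW=1,US=1,PS=0
  L2 @0x1F[13] → 0x23007  P=1,RW=1,US=1,PS=0
  ✓ 0x23B49  — 3 lookups
#1 VA=0x5C3E12424 (r,user):
  L0 @0x19[23] → 0x27007  P=1,RW=1,US=1,PS=0
  L1 @0x27[31] → 0x2B007  P=1,RW=1,US=1,PS=0
  L2 @0x2B[18] → 0x2D003  P=1,RW=1,US=0,PS=0
  ✗ PROTECTION_VIOLATION  [3 reads]
#2 VA=0x481602A2F (w,kernel):
  L0 @0x19[18] → 0x2F007  P=1,RW=1,US=1,PS=0
  L1 @0x2F[11] → 0x31007  P=1,RW=1,US=1,PS=0
  L2 @0x31[2] → 0x35007  P=1,RW=1,US=1,PS=0
  ✓ 0x35A2F  — 3 lookups
#3 VA=0x440C009AB (w,user):
  L0 @0x19[17] → 0x36007  P=1,RW=1,US=1,PS=0
  L1 @0x36[6] → 0x37087  P=1,RW=1,US=1,PS=1
  ✓ 0x379AB (huge @L1)  — 2 lookups
#4 VA=0x40160F5F3 (r,user):
  L0 @0x19[16] → 0x3A007  P=1,RW=1,US=1,PS=0
  L1 @0x3A[11] → 0x3B007  P=1,RW=1,US=1,PS=0
  L2 @0x3B[15] → 0x3F007  P=1,RW=1,US=1,PS=0
  ✓ 0x3F5F3  — 3 lookups
#5 VA=0x2C0000BC4 (r,user):
  L0 @0x19[11] → 0x10004  P=0,RW=0,US=1,PS=0
  ✗ PAGE_NOT_PRESENT  [1 reads]

Access #1 fault: PROTECTION_VIOLATION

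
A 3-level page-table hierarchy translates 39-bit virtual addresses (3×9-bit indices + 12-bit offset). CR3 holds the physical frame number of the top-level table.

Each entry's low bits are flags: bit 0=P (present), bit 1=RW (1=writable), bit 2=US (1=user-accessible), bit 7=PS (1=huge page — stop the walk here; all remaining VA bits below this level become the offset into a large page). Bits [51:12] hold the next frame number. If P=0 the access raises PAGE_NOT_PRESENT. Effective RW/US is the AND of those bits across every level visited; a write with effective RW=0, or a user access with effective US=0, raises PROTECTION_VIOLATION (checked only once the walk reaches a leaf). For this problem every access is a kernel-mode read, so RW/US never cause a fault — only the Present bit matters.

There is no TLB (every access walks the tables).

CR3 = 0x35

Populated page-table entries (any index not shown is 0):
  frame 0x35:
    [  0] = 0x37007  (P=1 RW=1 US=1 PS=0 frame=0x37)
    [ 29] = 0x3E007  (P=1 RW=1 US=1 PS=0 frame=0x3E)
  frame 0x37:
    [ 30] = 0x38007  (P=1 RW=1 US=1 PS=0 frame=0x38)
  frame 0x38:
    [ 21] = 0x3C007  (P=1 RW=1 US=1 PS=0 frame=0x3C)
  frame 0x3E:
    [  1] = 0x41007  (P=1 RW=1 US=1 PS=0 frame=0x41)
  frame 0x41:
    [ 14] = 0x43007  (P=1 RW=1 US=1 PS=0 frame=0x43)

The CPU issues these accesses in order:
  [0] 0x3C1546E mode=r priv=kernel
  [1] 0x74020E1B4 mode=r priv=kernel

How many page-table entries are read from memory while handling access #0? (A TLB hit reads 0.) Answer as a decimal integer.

Walk each access:
#0 VA=0x3C1546E (r,kernel):
  L0: frame=0x35 idx=0 entry=0x37007 [P=1 RW=1 US=1 PS=0]
  L1: frame=0x37 idx=30 entry=0x38007 [P=1 RW=1 US=1 PS=0]
  L2: frame=0x38 idx=21 entry=0x3C007 [P=1 RW=1 US=1 PS=0]
  ✓ 0x3C46E  — 3 lookups
#1 VA=0x74020E1B4 (r,kernel):
  L0: frame=0x35 idx=29 entry=0x3E007 [P=1 RW=1 US=1 PS=0]
  L1: frame=0x3E idx=1 entry=0x41007 [P=1 RW=1 US=1 PS=0]
  L2: frame=0x41 idx=14 entry=0x43007 [P=1 RW=1 US=1 PS=0]
  ✓ 0x431B4  — 3 lookups

Entries read for #0: 3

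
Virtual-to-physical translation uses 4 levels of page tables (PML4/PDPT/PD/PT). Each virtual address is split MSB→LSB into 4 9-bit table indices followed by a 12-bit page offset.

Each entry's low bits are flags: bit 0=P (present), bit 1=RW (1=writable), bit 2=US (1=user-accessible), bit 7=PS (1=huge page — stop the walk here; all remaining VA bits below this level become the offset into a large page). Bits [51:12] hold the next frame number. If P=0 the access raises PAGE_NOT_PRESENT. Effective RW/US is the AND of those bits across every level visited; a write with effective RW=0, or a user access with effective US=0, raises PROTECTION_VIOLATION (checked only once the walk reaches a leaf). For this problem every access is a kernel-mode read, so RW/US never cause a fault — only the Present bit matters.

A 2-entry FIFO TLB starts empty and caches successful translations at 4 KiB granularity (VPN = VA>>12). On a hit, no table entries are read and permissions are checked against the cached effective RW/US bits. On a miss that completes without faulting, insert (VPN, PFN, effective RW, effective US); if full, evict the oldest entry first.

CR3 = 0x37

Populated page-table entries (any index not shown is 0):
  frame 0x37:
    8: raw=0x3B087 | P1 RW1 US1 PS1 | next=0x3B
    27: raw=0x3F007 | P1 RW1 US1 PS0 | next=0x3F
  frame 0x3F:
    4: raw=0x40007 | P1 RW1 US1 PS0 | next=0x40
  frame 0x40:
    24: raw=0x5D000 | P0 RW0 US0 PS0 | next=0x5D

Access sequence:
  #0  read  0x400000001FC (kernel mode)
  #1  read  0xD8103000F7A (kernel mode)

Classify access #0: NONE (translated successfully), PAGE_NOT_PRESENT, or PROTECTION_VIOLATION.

Per-access translation:
#0 VA=0x400000001FC (r,kernel):
  [0] read 0x37 idx=8: raw=0x3B087 flags P=1 W=1 U=1 S=1
  ⇒ phys 0x3B1FC (huge @L0)  [1 reads]
#1 VA=0xD8103000F7A (r,kernel):
  [0] read 0x37 idx=27: raw=0x3F007 flags P=1 W=1 U=1 S=0
  [1] read 0x3F idx=4: raw=0x40007 flags P=1 W=1 U=1 S=0
  [2] read 0x40 idx=24: raw=0x5D000 flags P=0 W=0 U=0 S=0
  ✗ PAGE_NOT_PRESENT  [3 reads]

Access #0 fault: NONE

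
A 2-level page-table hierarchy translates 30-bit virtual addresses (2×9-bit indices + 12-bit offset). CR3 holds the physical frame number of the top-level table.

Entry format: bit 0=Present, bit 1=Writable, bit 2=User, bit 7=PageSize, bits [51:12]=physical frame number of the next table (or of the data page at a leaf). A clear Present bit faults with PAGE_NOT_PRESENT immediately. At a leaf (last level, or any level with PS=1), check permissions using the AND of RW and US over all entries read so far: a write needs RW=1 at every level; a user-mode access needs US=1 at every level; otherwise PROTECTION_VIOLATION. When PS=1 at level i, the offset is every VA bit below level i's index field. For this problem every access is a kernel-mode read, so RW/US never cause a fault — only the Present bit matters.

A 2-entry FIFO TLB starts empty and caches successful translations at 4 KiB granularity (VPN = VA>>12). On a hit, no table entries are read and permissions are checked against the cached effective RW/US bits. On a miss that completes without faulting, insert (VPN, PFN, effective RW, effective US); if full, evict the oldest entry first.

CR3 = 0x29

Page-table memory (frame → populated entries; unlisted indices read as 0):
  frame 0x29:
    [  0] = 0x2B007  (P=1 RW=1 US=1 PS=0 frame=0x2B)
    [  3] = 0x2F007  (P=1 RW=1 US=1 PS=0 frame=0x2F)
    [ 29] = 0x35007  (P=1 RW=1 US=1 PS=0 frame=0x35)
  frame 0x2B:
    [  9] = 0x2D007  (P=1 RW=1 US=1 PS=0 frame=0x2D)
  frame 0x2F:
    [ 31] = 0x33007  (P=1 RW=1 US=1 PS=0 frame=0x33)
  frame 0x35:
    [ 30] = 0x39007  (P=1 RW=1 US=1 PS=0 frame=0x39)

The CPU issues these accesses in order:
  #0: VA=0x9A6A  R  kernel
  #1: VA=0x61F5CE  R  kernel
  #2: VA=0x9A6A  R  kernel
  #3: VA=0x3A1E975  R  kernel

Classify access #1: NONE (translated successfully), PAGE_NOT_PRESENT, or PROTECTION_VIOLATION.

Trace:
#0 VA=0x9A6A (r,kernel):
  lvl0: tbl 0x29, slot 0 ⇒ 0x2B007 (P1/RW1/US1/PS0)
  lvl1: tbl 0x2B, slot 9 ⇒ 0x2D007 (P1/RW1/US1/PS0)
  → PA=0x2DA6A  (2 entries read)
#1 VA=0x61F5CE (r,kernel):
  lvl0: tbl 0x29, slot 3 ⇒ 0x2F007 (P1/RW1/US1/PS0)
  lvl1: tbl 0x2F, slot 31 ⇒ 0x33007 (P1/RW1/US1/PS0)
  → PA=0x335CE  (2 entries read)
#2 VA=0x9A6A (r,kernel):
  TLB hit vpn=0x9 → PA=0x2DA6A
#3 VA=0x3A1E975 (r,kernel):
  lvl0: tbl 0x29, slot 29 ⇒ 0x35007 (P1/RW1/US1/PS0)
  lvl1: tbl 0x35, slot 30 ⇒ 0x39007 (P1/RW1/US1/PS0)
  → PA=0x39975  (2 entries read)

Access #1 fault: NONE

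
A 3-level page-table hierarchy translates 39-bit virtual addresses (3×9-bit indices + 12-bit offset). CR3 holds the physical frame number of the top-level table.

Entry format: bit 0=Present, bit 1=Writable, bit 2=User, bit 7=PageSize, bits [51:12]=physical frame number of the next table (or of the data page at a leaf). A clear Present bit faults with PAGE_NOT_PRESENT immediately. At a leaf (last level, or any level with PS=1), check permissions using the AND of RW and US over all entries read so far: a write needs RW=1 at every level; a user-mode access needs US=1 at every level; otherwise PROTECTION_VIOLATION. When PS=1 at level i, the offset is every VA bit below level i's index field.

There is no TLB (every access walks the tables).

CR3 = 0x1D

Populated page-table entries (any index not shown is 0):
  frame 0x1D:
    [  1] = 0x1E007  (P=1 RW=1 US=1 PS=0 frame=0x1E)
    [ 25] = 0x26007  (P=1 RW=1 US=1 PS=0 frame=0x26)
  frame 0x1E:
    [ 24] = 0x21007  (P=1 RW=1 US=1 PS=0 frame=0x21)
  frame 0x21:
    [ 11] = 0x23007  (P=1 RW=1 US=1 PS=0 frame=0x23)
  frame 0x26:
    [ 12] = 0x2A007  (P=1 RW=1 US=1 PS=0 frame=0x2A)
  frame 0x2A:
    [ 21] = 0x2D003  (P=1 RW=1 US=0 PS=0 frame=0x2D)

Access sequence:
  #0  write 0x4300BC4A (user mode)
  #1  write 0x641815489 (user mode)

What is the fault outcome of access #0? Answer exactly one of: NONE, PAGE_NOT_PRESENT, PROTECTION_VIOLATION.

Trace:
#0 VA=0x4300BC4A (w,user):
  [0] read 0x1D idx=1: raw=0x1E007 flags P=1 W=1 U=1 S=0
  [1] read 0x1E idx=24: raw=0x21007 flags P=1 W=1 U=1 S=0
  [2] read 0x21 idx=11: raw=0x23007 flags P=1 W=1 U=1 S=0
  → PA=0x23C4A  (3 entries read)
#1 VA=0x641815489 (w,user):
  [0] read 0x1D idx=25: raw=0x26007 flags P=1 W=1 U=1 S=0
  [1] read 0x26 idx=12: raw=0x2A007 flags P=1 W=1 U=1 S=0
  [2] read 0x2A idx=21: raw=0x2D003 flags P=1 W=1 U=0 S=0
  → PROTECTION_VIOLATION  (3 entries read)

Access #0 fault: NONE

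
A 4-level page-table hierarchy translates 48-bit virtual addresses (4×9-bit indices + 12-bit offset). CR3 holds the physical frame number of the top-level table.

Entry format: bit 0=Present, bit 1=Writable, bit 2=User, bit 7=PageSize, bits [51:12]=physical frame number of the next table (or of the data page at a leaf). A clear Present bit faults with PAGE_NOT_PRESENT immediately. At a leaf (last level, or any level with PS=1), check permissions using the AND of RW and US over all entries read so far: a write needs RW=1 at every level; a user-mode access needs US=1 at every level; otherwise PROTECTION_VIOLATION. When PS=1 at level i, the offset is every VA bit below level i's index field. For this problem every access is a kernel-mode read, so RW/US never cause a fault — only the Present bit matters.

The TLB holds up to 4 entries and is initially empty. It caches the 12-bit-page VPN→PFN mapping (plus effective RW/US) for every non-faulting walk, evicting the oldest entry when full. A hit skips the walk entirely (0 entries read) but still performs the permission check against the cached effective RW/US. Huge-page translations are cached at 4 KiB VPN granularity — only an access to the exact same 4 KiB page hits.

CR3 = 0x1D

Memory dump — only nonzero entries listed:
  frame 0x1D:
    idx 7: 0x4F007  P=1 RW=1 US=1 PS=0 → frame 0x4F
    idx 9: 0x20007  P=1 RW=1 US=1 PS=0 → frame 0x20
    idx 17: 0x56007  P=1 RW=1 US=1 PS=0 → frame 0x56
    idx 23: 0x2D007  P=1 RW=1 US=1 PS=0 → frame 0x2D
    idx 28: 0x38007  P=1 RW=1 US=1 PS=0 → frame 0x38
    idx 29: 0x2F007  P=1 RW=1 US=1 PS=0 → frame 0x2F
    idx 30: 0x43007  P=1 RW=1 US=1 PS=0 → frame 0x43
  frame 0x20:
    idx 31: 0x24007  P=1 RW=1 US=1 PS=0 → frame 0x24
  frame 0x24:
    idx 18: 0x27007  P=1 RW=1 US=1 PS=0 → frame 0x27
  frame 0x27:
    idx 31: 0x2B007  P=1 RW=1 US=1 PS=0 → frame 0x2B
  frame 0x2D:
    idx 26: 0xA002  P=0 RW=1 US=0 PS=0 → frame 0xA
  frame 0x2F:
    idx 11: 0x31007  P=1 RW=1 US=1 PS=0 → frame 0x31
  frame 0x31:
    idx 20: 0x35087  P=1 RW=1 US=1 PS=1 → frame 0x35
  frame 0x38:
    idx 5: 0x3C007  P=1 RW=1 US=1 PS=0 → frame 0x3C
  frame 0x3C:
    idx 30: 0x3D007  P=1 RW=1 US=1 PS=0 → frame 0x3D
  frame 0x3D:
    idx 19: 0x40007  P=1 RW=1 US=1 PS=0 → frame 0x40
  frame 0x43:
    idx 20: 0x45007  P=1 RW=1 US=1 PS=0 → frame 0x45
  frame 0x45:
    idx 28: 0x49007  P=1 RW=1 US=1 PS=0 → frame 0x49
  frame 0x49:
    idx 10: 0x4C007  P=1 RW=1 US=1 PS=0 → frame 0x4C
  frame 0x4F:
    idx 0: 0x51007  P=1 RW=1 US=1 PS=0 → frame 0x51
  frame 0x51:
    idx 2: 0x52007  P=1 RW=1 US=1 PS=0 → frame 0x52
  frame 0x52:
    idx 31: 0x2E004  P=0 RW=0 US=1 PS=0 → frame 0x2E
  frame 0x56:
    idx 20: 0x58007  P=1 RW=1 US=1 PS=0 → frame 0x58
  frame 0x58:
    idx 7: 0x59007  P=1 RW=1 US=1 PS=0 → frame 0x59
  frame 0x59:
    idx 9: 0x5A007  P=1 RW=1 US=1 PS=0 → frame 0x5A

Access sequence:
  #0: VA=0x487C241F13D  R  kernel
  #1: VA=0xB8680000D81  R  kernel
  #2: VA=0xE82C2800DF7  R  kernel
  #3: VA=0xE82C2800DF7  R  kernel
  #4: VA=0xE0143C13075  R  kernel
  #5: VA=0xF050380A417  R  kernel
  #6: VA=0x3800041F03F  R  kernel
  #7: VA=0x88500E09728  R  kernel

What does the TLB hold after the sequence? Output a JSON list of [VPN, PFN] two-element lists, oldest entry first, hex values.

Trace:
#0 VA=0x487C241F13D (r,kernel):
  L0: frame=0x1D idx=9 entry=0x20007 [P=1 RW=1 US=1 PS=0]
  L1: frame=0x20 idx=31 entry=0x24007 [P=1 RW=1 US=1 PS=0]
  L2: frame=0x24 idx=18 entry=0x27007 [P=1 RW=1 US=1 PS=0]
  L3: frame=0x27 idx=31 entry=0x2B007 [P=1 RW=1 US=1 PS=0]
  → PA=0x2B13D  (4 entries read)
#1 VA=0xB8680000D81 (r,kernel):
  L0: frame=0x1D idx=23 entry=0x2D007 [P=1 RW=1 US=1 PS=0]
  L1: frame=0x2D idx=26 entry=0xA002 [P=0 RW=1 US=0 PS=0]
  ✗ PAGE_NOT_PRESENT  [2 reads]
#2 VA=0xE82C2800DF7 (r,kernel):
  L0: frame=0x1D idx=29 entry=0x2F007 [P=1 RW=1 US=1 PS=0]
  L1: frame=0x2F idx=11 entry=0x31007 [P=1 RW=1 US=1 PS=0]
  L2: frame=0x31 idx=20 entry=0x35087 [P=1 RW=1 US=1 PS=1]
  → PA=0x35DF7 (huge @L2)  (3 entries read)
#3 VA=0xE82C2800DF7 (r,kernel):
  TLB hit vpn=0xE82C2800 → PA=0x35DF7
#4 VA=0xE0143C13075 (r,kernel):
  L0: frame=0x1D idx=28 entry=0x38007 [P=1 RW=1 US=1 PS=0]
  L1: frame=0x38 idx=5 entry=0x3C007 [P=1 RW=1 US=1 PS=0]
  L2: frame=0x3C idx=30 entry=0x3D007 [P=1 RW=1 US=1 PS=0]
  L3: frame=0x3D idx=19 entry=0x40007 [P=1 RW=1 US=1 PS=0]
  → PA=0x40075  (4 entries read)
#5 VA=0xF050380A417 (r,kernel):
  L0: frame=0x1D idx=30 entry=0x43007 [P=1 RW=1 US=1 PS=0]
  L1: frame=0x43 idx=20 entry=0x45007 [P=1 RW=1 US=1 PS=0]
  L2: frame=0x45 idx=28 entry=0x49007 [P=1 RW=1 US=1 PS=0]
  L3: frame=0x49 idx=10 entry=0x4C007 [P=1 RW=1 US=1 PS=0]
  → PA=0x4C417  (4 entries read)
#6 VA=0x3800041F03F (r,kernel):
  L0: frame=0x1D idx=7 entry=0x4F007 [P=1 RW=1 US=1 PS=0]
  L1: frame=0x4F idx=0 entry=0x51007 [P=1 RW=1 US=1 PS=0]
  L2: frame=0x51 idx=2 entry=0x52007 [P=1 RW=1 US=1 PS=0]
  L3: frame=0x52 idx=31 entry=0x2E004 [P=0 RW=0 US=1 PS=0]
  ✗ PAGE_NOT_PRESENT  [4 reads]
#7 VA=0x88500E09728 (r,kernel):
  L0: frame=0x1D idx=17 entry=0x56007 [P=1 RW=1 US=1 PS=0]
  L1: frame=0x56 idx=20 entry=0x58007 [P=1 RW=1 US=1 PS=0]
  L2: frame=0x58 idx=7 entry=0x59007 [P=1 RW=1 US=1 PS=0]
  L3: frame=0x59 idx=9 entry=0x5A007 [P=1 RW=1 US=1 PS=0]
  → PA=0x5A728  (4 entries read)

TLB: [["0xE82C2800", "0x35"], ["0xE0143C13", "0x40"], ["0xF050380A", "0x4C"], ["0x88500E09", "0x5A"]]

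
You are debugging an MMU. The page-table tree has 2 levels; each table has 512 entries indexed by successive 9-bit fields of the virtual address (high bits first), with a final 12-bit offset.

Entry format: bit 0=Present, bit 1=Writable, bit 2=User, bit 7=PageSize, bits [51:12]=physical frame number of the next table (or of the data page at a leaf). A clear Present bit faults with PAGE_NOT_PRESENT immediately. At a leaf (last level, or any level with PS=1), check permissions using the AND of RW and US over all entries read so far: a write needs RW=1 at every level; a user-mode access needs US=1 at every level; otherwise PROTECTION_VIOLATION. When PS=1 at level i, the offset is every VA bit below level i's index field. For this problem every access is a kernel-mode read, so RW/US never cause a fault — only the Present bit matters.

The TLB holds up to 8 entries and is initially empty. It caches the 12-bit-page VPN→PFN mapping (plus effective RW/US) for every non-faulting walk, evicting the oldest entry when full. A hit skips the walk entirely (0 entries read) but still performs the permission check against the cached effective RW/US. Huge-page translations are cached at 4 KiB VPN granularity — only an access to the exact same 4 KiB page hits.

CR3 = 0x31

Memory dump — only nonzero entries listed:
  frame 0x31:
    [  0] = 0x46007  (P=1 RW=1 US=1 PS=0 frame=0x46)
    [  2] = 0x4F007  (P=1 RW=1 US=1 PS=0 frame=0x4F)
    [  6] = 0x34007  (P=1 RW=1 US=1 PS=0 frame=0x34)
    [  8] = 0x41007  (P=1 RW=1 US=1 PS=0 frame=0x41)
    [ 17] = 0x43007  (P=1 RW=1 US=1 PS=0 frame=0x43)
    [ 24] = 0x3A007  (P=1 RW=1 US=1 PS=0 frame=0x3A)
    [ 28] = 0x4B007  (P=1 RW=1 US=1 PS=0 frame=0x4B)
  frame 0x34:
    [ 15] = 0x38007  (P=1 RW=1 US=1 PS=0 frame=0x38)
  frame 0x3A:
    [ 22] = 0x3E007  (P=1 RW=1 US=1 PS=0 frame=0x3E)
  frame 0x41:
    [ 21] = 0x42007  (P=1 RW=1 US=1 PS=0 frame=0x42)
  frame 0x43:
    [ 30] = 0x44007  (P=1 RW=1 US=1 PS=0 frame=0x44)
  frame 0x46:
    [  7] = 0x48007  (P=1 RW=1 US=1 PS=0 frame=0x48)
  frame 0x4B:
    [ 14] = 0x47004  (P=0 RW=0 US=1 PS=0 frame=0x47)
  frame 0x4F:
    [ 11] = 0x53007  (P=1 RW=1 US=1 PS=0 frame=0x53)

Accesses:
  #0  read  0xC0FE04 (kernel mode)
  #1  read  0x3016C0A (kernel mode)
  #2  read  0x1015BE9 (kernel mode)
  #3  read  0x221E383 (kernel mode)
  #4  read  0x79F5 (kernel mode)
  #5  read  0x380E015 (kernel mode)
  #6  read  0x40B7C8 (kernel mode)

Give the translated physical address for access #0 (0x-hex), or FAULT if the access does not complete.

Walk each access:
#0 VA=0xC0FE04 (r,kernel):
  L0 @0x31[6] → 0x34007  P=1,RW=1,US=1,PS=0
  L1 @0x34[15] → 0x38007  P=1,RW=1,US=1,PS=0
  → PA=0x38E04  (2 entries read)
#1 VA=0x3016C0A (r,kernel):
  L0 @0x31[24] → 0x3A007  P=1,RW=1,US=1,PS=0
  L1 @0x3A[22] → 0x3E007  P=1,RW=1,US=1,PS=0
  → PA=0x3EC0A  (2 entries read)
#2 VA=0x1015BE9 (r,kernel):
  L0 @0x31[8] → 0x41007  P=1,RW=1,US=1,PS=0
  L1 @0x41[21] → 0x42007  P=1,RW=1,US=1,PS=0
  → PA=0x42BE9  (2 entries read)
#3 VA=0x221E383 (r,kernel):
  L0 @0x31[17] → 0x43007  P=1,RW=1,US=1,PS=0
  L1 @0x43[30] → 0x44007  P=1,RW=1,US=1,PS=0
  → PA=0x44383  (2 entries read)
#4 VA=0x79F5 (r,kernel):
  L0 @0x31[0] → 0x46007  P=1,RW=1,US=1,PS=0
  L1 @0x46[7] → 0x48007  P=1,RW=1,US=1,PS=0
  → PA=0x489F5  (2 entries read)
#5 VA=0x380E015 (r,kernel):
  L0 @0x31[28] → 0x4B007  P=1,RW=1,US=1,PS=0
  L1 @0x4B[14] → 0x47004  P=0,RW=0,US=1,PS=0
  ✗ PAGE_NOT_PRESENT  [2 reads]
#6 VA=0x40B7C8 (r,kernel):
  L0 @0x31[2] → 0x4F007  P=1,RW=1,US=1,PS=0
  L1 @0x4F[11] → 0x53007  P=1,RW=1,US=1,PS=0
  → PA=0x537C8  (2 entries read)

Access #0 PA: 0x38E04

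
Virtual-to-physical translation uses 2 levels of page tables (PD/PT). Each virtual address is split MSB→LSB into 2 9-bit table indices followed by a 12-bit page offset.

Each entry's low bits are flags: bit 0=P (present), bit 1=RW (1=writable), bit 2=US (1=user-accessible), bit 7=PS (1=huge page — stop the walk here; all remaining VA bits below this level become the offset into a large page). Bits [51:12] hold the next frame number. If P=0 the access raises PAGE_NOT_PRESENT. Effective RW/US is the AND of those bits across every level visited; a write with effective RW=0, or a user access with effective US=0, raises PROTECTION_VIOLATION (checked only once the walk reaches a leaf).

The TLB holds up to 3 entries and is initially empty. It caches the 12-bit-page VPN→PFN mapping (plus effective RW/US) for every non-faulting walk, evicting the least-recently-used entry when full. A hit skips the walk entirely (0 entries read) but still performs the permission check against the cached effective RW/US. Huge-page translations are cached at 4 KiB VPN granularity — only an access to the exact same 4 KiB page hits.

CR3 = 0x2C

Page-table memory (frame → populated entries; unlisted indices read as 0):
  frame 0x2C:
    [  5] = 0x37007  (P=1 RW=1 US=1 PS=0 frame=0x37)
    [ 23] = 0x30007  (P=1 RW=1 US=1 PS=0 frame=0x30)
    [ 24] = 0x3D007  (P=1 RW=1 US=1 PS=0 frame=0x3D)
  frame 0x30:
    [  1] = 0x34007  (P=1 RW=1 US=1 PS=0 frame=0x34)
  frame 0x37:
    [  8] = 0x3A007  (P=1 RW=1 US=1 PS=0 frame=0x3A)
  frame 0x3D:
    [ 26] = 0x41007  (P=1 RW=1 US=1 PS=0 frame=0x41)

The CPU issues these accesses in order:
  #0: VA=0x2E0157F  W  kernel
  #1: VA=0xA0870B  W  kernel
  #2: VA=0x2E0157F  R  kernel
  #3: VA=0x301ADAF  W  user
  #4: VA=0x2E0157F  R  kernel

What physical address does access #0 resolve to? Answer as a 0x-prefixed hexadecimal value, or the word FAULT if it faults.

Per-access translation:
#0 VA=0x2E0157F (w,kernel):
  [0] read 0x2C idx=23: raw=0x30007 flags P=1 W=1 U=1 S=0
  [1] read 0x30 idx=1: raw=0x34007 flags P=1 W=1 U=1 S=0
  ⇒ phys 0x3457F  [2 reads]
#1 VA=0xA0870B (w,kernel):
  [0] read 0x2C idx=5: raw=0x37007 flags P=1 W=1 U=1 S=0
  [1] read 0x37 idx=8: raw=0x3A007 flags P=1 W=1 U=1 S=0
  ⇒ phys 0x3A70B  [2 reads]
#2 VA=0x2E0157F (r,kernel):
  TLB hit vpn=0x2E01 → PA=0x3457F
#3 VA=0x301ADAF (w,user):
  [0] read 0x2C idx=24: raw=0x3D007 flags P=1 W=1 U=1 S=0
  [1] read 0x3D idx=26: raw=0x41007 flags P=1 W=1 U=1 S=0
  ⇒ phys 0x41DAF  [2 reads]
#4 VA=0x2E0157F (r,kernel):
  TLB hit vpn=0x2E01 → PA=0x3457F

Access #0 PA: 0x3457F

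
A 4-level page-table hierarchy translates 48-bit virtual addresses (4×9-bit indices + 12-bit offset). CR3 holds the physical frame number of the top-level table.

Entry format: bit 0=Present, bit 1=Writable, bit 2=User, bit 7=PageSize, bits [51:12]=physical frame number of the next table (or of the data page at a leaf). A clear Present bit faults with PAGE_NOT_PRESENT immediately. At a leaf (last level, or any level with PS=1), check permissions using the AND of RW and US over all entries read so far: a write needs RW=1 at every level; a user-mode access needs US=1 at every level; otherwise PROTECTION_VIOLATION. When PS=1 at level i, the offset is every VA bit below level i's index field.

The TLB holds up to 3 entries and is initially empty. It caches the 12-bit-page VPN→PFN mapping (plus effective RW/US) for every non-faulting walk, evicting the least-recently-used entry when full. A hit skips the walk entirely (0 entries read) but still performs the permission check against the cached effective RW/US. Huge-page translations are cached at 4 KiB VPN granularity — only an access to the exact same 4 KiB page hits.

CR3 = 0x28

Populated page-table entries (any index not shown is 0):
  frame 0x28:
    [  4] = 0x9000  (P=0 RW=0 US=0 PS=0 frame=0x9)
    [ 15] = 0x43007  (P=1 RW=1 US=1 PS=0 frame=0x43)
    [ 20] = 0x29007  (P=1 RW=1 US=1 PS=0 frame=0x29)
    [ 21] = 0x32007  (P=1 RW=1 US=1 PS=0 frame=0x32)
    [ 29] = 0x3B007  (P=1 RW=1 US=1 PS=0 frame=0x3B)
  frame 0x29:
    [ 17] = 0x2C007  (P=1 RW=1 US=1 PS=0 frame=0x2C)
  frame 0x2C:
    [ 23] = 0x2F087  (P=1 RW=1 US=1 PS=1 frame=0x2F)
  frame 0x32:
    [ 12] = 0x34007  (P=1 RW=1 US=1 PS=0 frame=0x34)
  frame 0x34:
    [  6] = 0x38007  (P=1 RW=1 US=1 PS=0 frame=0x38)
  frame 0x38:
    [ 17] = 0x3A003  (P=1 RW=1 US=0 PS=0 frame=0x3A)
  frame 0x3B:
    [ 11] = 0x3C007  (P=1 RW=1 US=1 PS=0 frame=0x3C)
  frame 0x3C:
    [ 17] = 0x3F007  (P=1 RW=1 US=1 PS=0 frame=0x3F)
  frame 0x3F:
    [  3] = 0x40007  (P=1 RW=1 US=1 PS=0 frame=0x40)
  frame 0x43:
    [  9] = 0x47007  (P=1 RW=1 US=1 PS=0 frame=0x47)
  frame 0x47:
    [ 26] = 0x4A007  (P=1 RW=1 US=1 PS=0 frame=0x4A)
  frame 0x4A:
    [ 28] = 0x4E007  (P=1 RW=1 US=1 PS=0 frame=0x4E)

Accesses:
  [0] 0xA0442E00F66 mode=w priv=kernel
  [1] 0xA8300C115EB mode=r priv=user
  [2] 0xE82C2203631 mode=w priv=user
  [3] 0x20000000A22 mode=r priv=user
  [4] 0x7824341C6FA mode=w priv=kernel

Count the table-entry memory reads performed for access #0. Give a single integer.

Trace:
#0 VA=0xA0442E00F66 (w,kernel):
  [0] read 0x28 idx=20: raw=0x29007 flags P=1 W=1 U=1 S=0
  [1] read 0x29 idx=17: raw=0x2C007 flags P=1 W=1 U=1 S=0
  [2] read 0x2C idx=23: raw=0x2F087 flags P=1 W=1 U=1 S=1
  ✓ 0x2FF66 (huge @L2)  — 3 lookups
#1 VA=0xA8300C115EB (r,user):
  [0] read 0x28 idx=21: raw=0x32007 flags P=1 W=1 U=1 S=0
  [1] read 0x32 idx=12: raw=0x34007 flags P=1 W=1 U=1 S=0
  [2] read 0x34 idx=6: raw=0x38007 flags P=1 W=1 U=1 S=0
  [3] read 0x38 idx=17: raw=0x3A003 flags P=1 W=1 U=0 S=0
  → PROTECTION_VIOLATION  (4 entries read)
#2 VA=0xE82C2203631 (w,user):
  [0] read 0x28 idx=29: raw=0x3B007 flags P=1 W=1 U=1 S=0
  [1] read 0x3B idx=11: raw=0x3C007 flags P=1 W=1 U=1 S=0
  [2] read 0x3C idx=17: raw=0x3F007 flags P=1 W=1 U=1 S=0
  [3] read 0x3F idx=3: raw=0x40007 flags P=1 W=1 U=1 S=0
  ✓ 0x40631  — 4 lookups
#3 VA=0x20000000A22 (r,user):
  [0] read 0x28 idx=4: raw=0x9000 flags P=0 W=0 U=0 S=0
  → PAGE_NOT_PRESENT  (1 entries read)
#4 VA=0x7824341C6FA (w,kernel):
  [0] read 0x28 idx=15: raw=0x43007 flags P=1 W=1 U=1 S=0
  [1] read 0x43 idx=9: raw=0x47007 flags P=1 W=1 U=1 S=0
  [2] read 0x47 idx=26: raw=0x4A007 flags P=1 W=1 U=1 S=0
  [3] read 0x4A idx=28: raw=0x4E007 flags P=1 W=1 U=1 S=0
  ✓ 0x4E6FA  — 4 lookups

Entries read for #0: 3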